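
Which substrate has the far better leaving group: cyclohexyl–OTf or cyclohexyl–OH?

From cyclohexyl–OH the departing group would be OH⁻ (pKₐ(H₂O) ≈ 15.7). Strong base; essentially never leaves without prior activation.
From cyclohexyl–OTf the leaving group is OTf⁻ (pKₐ(CF₃SO₃H (triflic acid)) ≈ -14). Charge spread over three oxygens and a CF₃ group; the premier leaving group in synthesis.
(In practice cyclohexyl–OTf is made from cyclohexyl–OH by treatment with Tf₂O / 2,6-lutidine, converting the hydroxyl into a triflate.)

cyclohexyl–OTf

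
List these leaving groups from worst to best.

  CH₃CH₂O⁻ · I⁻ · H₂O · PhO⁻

I⁻: pKₐ(HI) ≈ -10
H₂O: pKₐ(H₃O⁺) ≈ -1.7 — neutral; leaves from a protonated alcohol (R–OH₂⁺)
PhO⁻: pKₐ(C₆H₅OH (phenol)) ≈ 10 — resonance into the ring helps, but still a poor LG
CH₃CH₂O⁻: pKₐ(CH₃CH₂OH) ≈ 16 — strong base; alkoxides do not leave unassisted
Listed from poorest to best leaving group as asked.

CH₃CH₂O⁻ < PhO⁻ < H₂O < I⁻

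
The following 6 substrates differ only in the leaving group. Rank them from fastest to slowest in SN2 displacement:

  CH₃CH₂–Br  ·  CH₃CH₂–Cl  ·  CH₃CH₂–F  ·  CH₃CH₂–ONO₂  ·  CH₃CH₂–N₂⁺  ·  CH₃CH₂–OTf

Identical carbon frameworks mean the comparison reduces to leaving-group quality.
Rank by basicity of the departing species: weakest base leaves most easily.
CH₃CH₂–N₂⁺ loses N₂: no meaningful conjugate acid; N₂ departs as an exceptionally stable neutral molecule
CH₃CH₂–OTf loses OTf⁻: pKₐ(CF₃SO₃H (triflic acid)) ≈ -14
CH₃CH₂–Br loses Br⁻: pKₐ(HBr) ≈ -9
CH₃CH₂–Cl loses Cl⁻: pKₐ(HCl) ≈ -7
CH₃CH₂–ONO₂ loses NO₃⁻: pKₐ(HNO₃) ≈ -1.3
CH₃CH₂–F loses F⁻: pKₐ(HF) ≈ 3.2

CH₃CH₂–N₂⁺ > CH₃CH₂–OTf > CH₃CH₂–Br > CH₃CH₂–Cl > CH₃CH₂–ONO₂ > CH₃CH₂–F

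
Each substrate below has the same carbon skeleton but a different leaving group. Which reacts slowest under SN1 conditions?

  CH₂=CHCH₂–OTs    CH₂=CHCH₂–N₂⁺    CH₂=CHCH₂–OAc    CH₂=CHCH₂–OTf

Identical carbon frameworks mean the comparison reduces to leaving-group quality.
Rank by basicity of the departing species: weakest base leaves most easily.
CH₂=CHCH₂–N₂⁺ loses N₂: no meaningful conjugate acid; N₂ departs as an exceptionally stable neutral molecule
CH₂=CHCH₂–OTf loses OTf⁻: pKₐ(CF₃SO₃H (triflic acid)) ≈ -14
CH₂=CHCH₂–OTs loses OTs⁻: pKₐ(p-CH₃C₆H₄SO₃H (TsOH)) ≈ -2.8
CH₂=CHCH₂–OAc loses AcO⁻: pKₐ(CH₃COOH) ≈ 4.8

CH₂=CHCH₂–OAc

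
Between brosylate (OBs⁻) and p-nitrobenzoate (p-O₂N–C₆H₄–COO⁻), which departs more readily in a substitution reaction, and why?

brosylate (OBs⁻) is the better leaving group.
pKₐ(p-BrC₆H₄SO₃H) ≈ -2.8 versus pKₐ(p-nitrobenzoic acid) ≈ 3.4: brosylate (OBs⁻) is the much weaker base.
Arenesulfonate with a p-bromo substituent.

brosylate (OBs⁻)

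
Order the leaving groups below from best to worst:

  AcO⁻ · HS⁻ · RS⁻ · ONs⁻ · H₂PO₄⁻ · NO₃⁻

ONs⁻: pKₐ(p-O₂NC₆H₄SO₃H) ≈ -3.5 — p-nitro group further stabilises the sulfonate
NO₃⁻: pKₐ(HNO₃) ≈ -1.3 — resonance-delocalised over three oxygens
H₂PO₄⁻: pKₐ(H₃PO₄) ≈ 2.1 — moderate base; biological leaving group after further activation
AcO⁻: pKₐ(CH₃COOH) ≈ 4.8 — resonance-stabilised but still a weak base
HS⁻: pKₐ(H₂S) ≈ 7
RS⁻: pKₐ(RSH (a thiol)) ≈ 10.5 — moderately basic; rarely leaves without activation

ONs⁻ > NO₃⁻ > H₂PO₄⁻ > AcO⁻ > HS⁻ > RS⁻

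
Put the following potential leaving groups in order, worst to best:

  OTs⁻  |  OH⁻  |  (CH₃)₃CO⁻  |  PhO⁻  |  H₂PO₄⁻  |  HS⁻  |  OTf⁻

OTf⁻: pKₐ(CF₃SO₃H (triflic acid)) ≈ -14 — charge spread over three oxygens and a CF₃ group; the premier leaving group in synthesis
OTs⁻: pKₐ(p-CH₃C₆H₄SO₃H (TsOH)) ≈ -2.8 — resonance-delocalised arenesulfonate
H₂PO₄⁻: pKₐ(H₃PO₄) ≈ 2.1 — moderate base; biological leaving group after further activation
HS⁻: pKₐ(H₂S) ≈ 7 — larger and more polarisable than the oxygen analogue
PhO⁻: pKₐ(C₆H₅OH (phenol)) ≈ 10
OH⁻: pKₐ(H₂O) ≈ 15.7 — strong base; essentially never leaves without prior activation
(CH₃)₃CO⁻: pKₐ(t-BuOH) ≈ 18 — bulky, strongly basic alkoxide
Reversing gives the worst-to-best order requested.

(CH₃)₃CO⁻ < OH⁻ < PhO⁻ < HS⁻ < H₂PO₄⁻ < OTs⁻ < OTf⁻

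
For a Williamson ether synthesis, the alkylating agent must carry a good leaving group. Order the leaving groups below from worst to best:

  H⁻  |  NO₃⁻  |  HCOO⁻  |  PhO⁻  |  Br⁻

The more stable X⁻ (or X) is on its own — i.e. the weaker a base it is — the better a leaving group it makes.
Br⁻: pKₐ(HBr) ≈ -9 — weak base; good leaving group
NO₃⁻: pKₐ(HNO₃) ≈ -1.3 — resonance-delocalised over three oxygens
HCOO⁻: pKₐ(HCOOH) ≈ 3.8
PhO⁻: pKₐ(C₆H₅OH (phenol)) ≈ 10
H⁻: pKₐ(H₂) ≈ 36 — extremely strong base; leaves only in special hydride-transfer contexts
The question asks for worst first, so the sequence is read in increasing leaving-group ability.

H⁻ < PhO⁻ < HCOO⁻ < NO₃⁻ < Br⁻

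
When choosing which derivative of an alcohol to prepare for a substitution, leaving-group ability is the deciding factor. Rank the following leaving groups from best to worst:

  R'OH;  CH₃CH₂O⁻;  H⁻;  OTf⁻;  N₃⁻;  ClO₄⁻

OTf⁻ > ClO₄⁻ > R'OH > N₃⁻ > CH₃CH₂O⁻ > H⁻

A good leaving group is a weak base: the lower the pKₐ of its conjugate acid, the more readily it departs.
OTf⁻: pKₐ(CF₃SO₃H (triflic acid)) ≈ -14
ClO₄⁻: pKₐ(HClO₄) ≈ -10
R'OH: pKₐ(R'OH₂⁺) ≈ -2.4
N₃⁻: pKₐ(HN₃) ≈ 4.7
CH₃CH₂O⁻: pKₐ(CH₃CH₂OH) ≈ 16
H⁻: pKₐ(H₂) ≈ 36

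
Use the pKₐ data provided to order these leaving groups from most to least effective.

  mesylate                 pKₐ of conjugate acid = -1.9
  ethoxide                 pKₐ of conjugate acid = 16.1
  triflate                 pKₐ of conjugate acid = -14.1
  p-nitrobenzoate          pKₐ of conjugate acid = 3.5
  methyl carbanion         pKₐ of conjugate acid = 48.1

Lower conjugate-acid pKₐ ⇒ weaker base ⇒ better leaving group.
Sorting by the given values: triflate (-14.1), mesylate (-1.9), p-nitrobenzoate (3.5), ethoxide (16.1), methyl carbanion (48.1).

triflate > mesylate > p-nitrobenzoate > ethoxide > methyl carbanion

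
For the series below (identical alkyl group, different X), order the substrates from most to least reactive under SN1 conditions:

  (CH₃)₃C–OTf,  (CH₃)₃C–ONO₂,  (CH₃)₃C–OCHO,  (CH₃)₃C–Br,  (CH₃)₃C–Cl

(CH₃)₃C–OTf > (CH₃)₃C–Br > (CH₃)₃C–Cl > (CH₃)₃C–ONO₂ > (CH₃)₃C–OCHO

Same R in every case — rank the leaving groups.
Rank by basicity of the departing species: weakest base leaves most easily.
(CH₃)₃C–OTf loses OTf⁻: pKₐ(CF₃SO₃H (triflic acid)) ≈ -14
(CH₃)₃C–Br loses Br⁻: pKₐ(HBr) ≈ -9
(CH₃)₃C–Cl loses Cl⁻: pKₐ(HCl) ≈ -7
(CH₃)₃C–ONO₂ loses NO₃⁻: pKₐ(HNO₃) ≈ -1.3
(CH₃)₃C–OCHO loses HCOO⁻: pKₐ(HCOOH) ≈ 3.8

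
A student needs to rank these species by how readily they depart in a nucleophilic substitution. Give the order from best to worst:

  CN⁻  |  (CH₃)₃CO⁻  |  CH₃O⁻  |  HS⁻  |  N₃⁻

N₃⁻: pKₐ(HN₃) ≈ 4.7 — linear, resonance-stabilised
HS⁻: pKₐ(H₂S) ≈ 7 — larger and more polarisable than the oxygen analogue
CN⁻: pKₐ(HCN) ≈ 9.2 — sp carbon stabilises the charge somewhat, but still a poor LG
CH₃O⁻: pKₐ(CH₃OH) ≈ 15.5
(CH₃)₃CO⁻: pKₐ(t-BuOH) ≈ 18 — bulky, strongly basic alkoxide

N₃⁻ > HS⁻ > CN⁻ > CH₃O⁻ > (CH₃)₃CO⁻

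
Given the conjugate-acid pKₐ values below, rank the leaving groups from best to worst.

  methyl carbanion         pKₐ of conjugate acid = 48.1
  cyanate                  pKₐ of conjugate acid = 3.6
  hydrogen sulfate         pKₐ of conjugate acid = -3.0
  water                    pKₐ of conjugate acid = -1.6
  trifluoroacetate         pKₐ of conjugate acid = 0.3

hydrogen sulfate > water > trifluoroacetate > cyanate > methyl carbanion

Lower conjugate-acid pKₐ ⇒ weaker base ⇒ better leaving group.
Sorting by the given values: hydrogen sulfate (-3.0), water (-1.6), trifluoroacetate (0.3), cyanate (3.6), methyl carbanion (48.1).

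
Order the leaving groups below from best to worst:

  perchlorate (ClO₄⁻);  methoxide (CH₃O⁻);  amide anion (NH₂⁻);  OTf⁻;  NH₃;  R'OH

Rank by basicity of the departing species: weakest base leaves most easily.
OTf⁻: pKₐ(CF₃SO₃H (triflic acid)) ≈ -14 — charge spread over three oxygens and a CF₃ group; the premier leaving group in synthesis
perchlorate (ClO₄⁻): pKₐ(HClO₄) ≈ -10
R'OH: pKₐ(R'OH₂⁺) ≈ -2.4
NH₃: pKₐ(NH₄⁺) ≈ 9.2
methoxide (CH₃O⁻): pKₐ(CH₃OH) ≈ 15.5 — strong base; alkoxides do not leave unassisted
amide anion (NH₂⁻): pKₐ(NH₃) ≈ 38

OTf⁻ > perchlorate (ClO₄⁻) > R'OH > NH₃ > methoxide (CH₃O⁻) > amide anion (NH₂⁻)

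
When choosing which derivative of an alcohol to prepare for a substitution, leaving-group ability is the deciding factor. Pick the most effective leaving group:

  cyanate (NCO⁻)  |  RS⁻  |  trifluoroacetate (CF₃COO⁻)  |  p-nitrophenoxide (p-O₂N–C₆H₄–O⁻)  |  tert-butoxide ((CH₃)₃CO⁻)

trifluoroacetate (CF₃COO⁻)

Leaving-group ability tracks the stability of the departed species; conjugate-acid pKₐ is the usual yardstick (lower pKₐ → better LG).
trifluoroacetate (CF₃COO⁻): pKₐ(CF₃COOH) ≈ 0.2
cyanate (NCO⁻): pKₐ(HOCN) ≈ 3.5
p-nitrophenoxide (p-O₂N–C₆H₄–O⁻): pKₐ(p-nitrophenol) ≈ 7.2
RS⁻: pKₐ(RSH (a thiol)) ≈ 10.5
tert-butoxide ((CH₃)₃CO⁻): pKₐ(t-BuOH) ≈ 18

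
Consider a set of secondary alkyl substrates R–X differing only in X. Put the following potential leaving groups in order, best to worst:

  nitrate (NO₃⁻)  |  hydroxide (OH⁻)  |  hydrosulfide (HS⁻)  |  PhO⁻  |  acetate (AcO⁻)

A good leaving group is a weak base: the lower the pKₐ of its conjugate acid, the more readily it departs.
nitrate (NO₃⁻): pKₐ(HNO₃) ≈ -1.3
acetate (AcO⁻): pKₐ(CH₃COOH) ≈ 4.8
hydrosulfide (HS⁻): pKₐ(H₂S) ≈ 7
PhO⁻: pKₐ(C₆H₅OH (phenol)) ≈ 10
hydroxide (OH⁻): pKₐ(H₂O) ≈ 15.7

nitrate (NO₃⁻) > acetate (AcO⁻) > hydrosulfide (HS⁻) > PhO⁻ > hydroxide (OH⁻)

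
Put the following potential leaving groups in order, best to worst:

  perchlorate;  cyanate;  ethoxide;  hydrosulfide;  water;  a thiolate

perchlorate > water > cyanate > hydrosulfide > a thiolate > ethoxide

Leaving-group ability tracks the stability of the departed species; conjugate-acid pKₐ is the usual yardstick (lower pKₐ → better LG).
perchlorate: pKₐ(HClO₄) ≈ -10 — extremely weak base; rarely used for safety reasons
water: pKₐ(H₃O⁺) ≈ -1.7
cyanate: pKₐ(HOCN) ≈ 3.5 — resonance between N and O
hydrosulfide: pKₐ(H₂S) ≈ 7 — larger and more polarisable than the oxygen analogue
a thiolate: pKₐ(RSH (a thiol)) ≈ 10.5
ethoxide: pKₐ(CH₃CH₂OH) ≈ 16 — strong base; alkoxides do not leave unassisted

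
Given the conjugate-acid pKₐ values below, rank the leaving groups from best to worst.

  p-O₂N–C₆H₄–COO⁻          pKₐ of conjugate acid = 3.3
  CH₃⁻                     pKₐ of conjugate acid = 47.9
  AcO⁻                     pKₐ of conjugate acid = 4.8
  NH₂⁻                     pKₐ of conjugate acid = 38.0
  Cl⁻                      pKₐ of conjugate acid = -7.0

Cl⁻ > p-O₂N–C₆H₄–COO⁻ > AcO⁻ > NH₂⁻ > CH₃⁻

Lower conjugate-acid pKₐ ⇒ weaker base ⇒ better leaving group.
Sorting by the given values: Cl⁻ (-7.0), p-O₂N–C₆H₄–COO⁻ (3.3), AcO⁻ (4.8), NH₂⁻ (38.0), CH₃⁻ (47.9).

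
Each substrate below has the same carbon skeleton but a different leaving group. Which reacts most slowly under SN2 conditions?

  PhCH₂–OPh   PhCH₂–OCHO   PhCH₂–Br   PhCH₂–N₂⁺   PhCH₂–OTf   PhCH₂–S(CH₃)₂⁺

Same R in every case — rank the leaving groups.
Rank by basicity of the departing species: weakest base leaves most easily.
PhCH₂–N₂⁺ loses N₂: no meaningful conjugate acid; N₂ departs as an exceptionally stable neutral molecule
PhCH₂–OTf loses OTf⁻: pKₐ(CF₃SO₃H (triflic acid)) ≈ -14
PhCH₂–Br loses Br⁻: pKₐ(HBr) ≈ -9
PhCH₂–S(CH₃)₂⁺ loses SR'₂: pKₐ(R'₂SH⁺) ≈ -7
PhCH₂–OCHO loses HCOO⁻: pKₐ(HCOOH) ≈ 3.8
PhCH₂–OPh loses PhO⁻: pKₐ(C₆H₅OH (phenol)) ≈ 10

PhCH₂–OPh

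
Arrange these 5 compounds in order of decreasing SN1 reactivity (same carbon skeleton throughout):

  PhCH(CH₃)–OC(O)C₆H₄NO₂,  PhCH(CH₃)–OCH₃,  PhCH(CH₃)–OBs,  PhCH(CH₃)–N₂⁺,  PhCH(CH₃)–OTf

Identical carbon frameworks mean the comparison reduces to leaving-group quality.
The more stable X⁻ (or X) is on its own — i.e. the weaker a base it is — the better a leaving group it makes.
PhCH(CH₃)–N₂⁺ loses N₂: no meaningful conjugate acid; N₂ departs as an exceptionally stable neutral molecule
PhCH(CH₃)–OTf loses OTf⁻: pKₐ(CF₃SO₃H (triflic acid)) ≈ -14
PhCH(CH₃)–OBs loses OBs⁻: pKₐ(p-BrC₆H₄SO₃H) ≈ -2.8
PhCH(CH₃)–OC(O)C₆H₄NO₂ loses p-O₂N–C₆H₄–COO⁻: pKₐ(p-nitrobenzoic acid) ≈ 3.4
PhCH(CH₃)–OCH₃ loses CH₃O⁻: pKₐ(CH₃OH) ≈ 15.5

PhCH(CH₃)–N₂⁺ > PhCH(CH₃)–OTf > PhCH(CH₃)–OBs > PhCH(CH₃)–OC(O)C₆H₄NO₂ > PhCH(CH₃)–OCH₃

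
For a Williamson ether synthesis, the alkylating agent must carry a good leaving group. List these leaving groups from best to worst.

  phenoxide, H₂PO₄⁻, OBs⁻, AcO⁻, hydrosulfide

The more stable X⁻ (or X) is on its own — i.e. the weaker a base it is — the better a leaving group it makes.
OBs⁻: pKₐ(p-BrC₆H₄SO₃H) ≈ -2.8 — arenesulfonate with a p-bromo substituent
H₂PO₄⁻: pKₐ(H₃PO₄) ≈ 2.1
AcO⁻: pKₐ(CH₃COOH) ≈ 4.8 — resonance-stabilised but still a weak base
hydrosulfide: pKₐ(H₂S) ≈ 7
phenoxide: pKₐ(C₆H₅OH (phenol)) ≈ 10 — resonance into the ring helps, but still a poor LG

OBs⁻ > H₂PO₄⁻ > AcO⁻ > hydrosulfide > phenoxide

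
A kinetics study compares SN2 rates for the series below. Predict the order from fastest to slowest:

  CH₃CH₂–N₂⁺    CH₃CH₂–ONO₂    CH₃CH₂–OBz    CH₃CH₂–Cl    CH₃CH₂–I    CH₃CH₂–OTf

CH₃CH₂–N₂⁺ > CH₃CH₂–OTf > CH₃CH₂–I > CH₃CH₂–Cl > CH₃CH₂–ONO₂ > CH₃CH₂–OBz

With the same alkyl group throughout, only the leaving group differentiates the rates.
Rank by basicity of the departing species: weakest base leaves most easily.
CH₃CH₂–N₂⁺ loses N₂: no meaningful conjugate acid; N₂ departs as an exceptionally stable neutral molecule
CH₃CH₂–OTf loses OTf⁻: pKₐ(CF₃SO₃H (triflic acid)) ≈ -14
CH₃CH₂–I loses I⁻: pKₐ(HI) ≈ -10
CH₃CH₂–Cl loses Cl⁻: pKₐ(HCl) ≈ -7
CH₃CH₂–ONO₂ loses NO₃⁻: pKₐ(HNO₃) ≈ -1.3
CH₃CH₂–OBz loses PhCOO⁻: pKₐ(C₆H₅COOH) ≈ 4.2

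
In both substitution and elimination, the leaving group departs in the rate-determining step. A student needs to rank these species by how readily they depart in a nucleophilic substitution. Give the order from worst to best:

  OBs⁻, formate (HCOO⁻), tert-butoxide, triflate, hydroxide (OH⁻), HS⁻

A good leaving group is a weak base: the lower the pKₐ of its conjugate acid, the more readily it departs.
triflate: pKₐ(CF₃SO₃H (triflic acid)) ≈ -14
OBs⁻: pKₐ(p-BrC₆H₄SO₃H) ≈ -2.8
formate (HCOO⁻): pKₐ(HCOOH) ≈ 3.8
HS⁻: pKₐ(H₂S) ≈ 7
hydroxide (OH⁻): pKₐ(H₂O) ≈ 15.7
tert-butoxide: pKₐ(t-BuOH) ≈ 18
Reversing gives the worst-to-best order requested.

tert-butoxide < hydroxide (OH⁻) < HS⁻ < formate (HCOO⁻) < OBs⁻ < triflate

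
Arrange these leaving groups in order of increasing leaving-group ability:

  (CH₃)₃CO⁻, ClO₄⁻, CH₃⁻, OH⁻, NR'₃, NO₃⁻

CH₃⁻ < (CH₃)₃CO⁻ < OH⁻ < NR'₃ < NO₃⁻ < ClO₄⁻

ClO₄⁻: pKₐ(HClO₄) ≈ -10 — extremely weak base; rarely used for safety reasons
NO₃⁻: pKₐ(HNO₃) ≈ -1.3 — resonance-delocalised over three oxygens
NR'₃: pKₐ(R'₃NH⁺) ≈ 10.7
OH⁻: pKₐ(H₂O) ≈ 15.7 — strong base; essentially never leaves without prior activation
(CH₃)₃CO⁻: pKₐ(t-BuOH) ≈ 18
CH₃⁻: pKₐ(CH₄) ≈ 48
Reversing gives the worst-to-best order requested.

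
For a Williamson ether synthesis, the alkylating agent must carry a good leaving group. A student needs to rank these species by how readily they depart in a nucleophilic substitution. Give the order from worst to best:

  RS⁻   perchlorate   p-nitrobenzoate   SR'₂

Rank by basicity of the departing species: weakest base leaves most easily.
perchlorate: pKₐ(HClO₄) ≈ -10
SR'₂: pKₐ(R'₂SH⁺) ≈ -7
p-nitrobenzoate: pKₐ(p-nitrobenzoic acid) ≈ 3.4
RS⁻: pKₐ(RSH (a thiol)) ≈ 10.5
Listed from poorest to best leaving group as asked.

RS⁻ < p-nitrobenzoate < SR'₂ < perchlorate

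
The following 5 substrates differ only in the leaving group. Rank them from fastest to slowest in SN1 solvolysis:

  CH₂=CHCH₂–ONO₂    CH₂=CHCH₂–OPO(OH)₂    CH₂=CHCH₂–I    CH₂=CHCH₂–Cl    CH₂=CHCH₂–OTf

CH₂=CHCH₂–OTf > CH₂=CHCH₂–I > CH₂=CHCH₂–Cl > CH₂=CHCH₂–ONO₂ > CH₂=CHCH₂–OPO(OH)₂

Identical carbon frameworks mean the comparison reduces to leaving-group quality.
A good leaving group is a weak base: the lower the pKₐ of its conjugate acid, the more readily it departs.
CH₂=CHCH₂–OTf loses OTf⁻: pKₐ(CF₃SO₃H (triflic acid)) ≈ -14
CH₂=CHCH₂–I loses I⁻: pKₐ(HI) ≈ -10
CH₂=CHCH₂–Cl loses Cl⁻: pKₐ(HCl) ≈ -7
CH₂=CHCH₂–ONO₂ loses NO₃⁻: pKₐ(HNO₃) ≈ -1.3
CH₂=CHCH₂–OPO(OH)₂ loses H₂PO₄⁻: pKₐ(H₃PO₄) ≈ 2.1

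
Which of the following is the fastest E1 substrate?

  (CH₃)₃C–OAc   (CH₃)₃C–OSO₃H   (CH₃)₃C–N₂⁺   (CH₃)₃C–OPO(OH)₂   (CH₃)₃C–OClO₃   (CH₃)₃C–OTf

(CH₃)₃C–N₂⁺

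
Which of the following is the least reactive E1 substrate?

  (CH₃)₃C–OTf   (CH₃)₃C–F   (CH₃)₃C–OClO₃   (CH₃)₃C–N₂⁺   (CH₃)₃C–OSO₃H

(CH₃)₃C–F

Identical carbon frameworks mean the comparison reduces to leaving-group quality.
Leaving-group ability tracks the stability of the departed species; conjugate-acid pKₐ is the usual yardstick (lower pKₐ → better LG).
(CH₃)₃C–N₂⁺ loses N₂: no meaningful conjugate acid; N₂ departs as an exceptionally stable neutral molecule
(CH₃)₃C–OTf loses OTf⁻: pKₐ(CF₃SO₃H (triflic acid)) ≈ -14
(CH₃)₃C–OClO₃ loses ClO₄⁻: pKₐ(HClO₄) ≈ -10
(CH₃)₃C–OSO₃H loses HSO₄⁻: pKₐ(H₂SO₄) ≈ -3
(CH₃)₃C–F loses F⁻: pKₐ(HF) ≈ 3.2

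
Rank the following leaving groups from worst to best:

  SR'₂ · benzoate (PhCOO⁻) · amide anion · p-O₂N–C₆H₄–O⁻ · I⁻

A good leaving group is a weak base: the lower the pKₐ of its conjugate acid, the more readily it departs.
I⁻: pKₐ(HI) ≈ -10
SR'₂: pKₐ(R'₂SH⁺) ≈ -7
benzoate (PhCOO⁻): pKₐ(C₆H₅COOH) ≈ 4.2
p-O₂N–C₆H₄–O⁻: pKₐ(p-nitrophenol) ≈ 7.2
amide anion: pKₐ(NH₃) ≈ 38
Listed from poorest to best leaving group as asked.

amide anion < p-O₂N–C₆H₄–O⁻ < benzoate (PhCOO⁻) < SR'₂ < I⁻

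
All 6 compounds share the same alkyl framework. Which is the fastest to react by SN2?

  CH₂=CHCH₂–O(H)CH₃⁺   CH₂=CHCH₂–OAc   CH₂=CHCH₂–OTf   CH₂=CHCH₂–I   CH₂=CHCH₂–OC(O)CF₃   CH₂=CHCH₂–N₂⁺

With the same alkyl group throughout, only the leaving group differentiates the rates.
A good leaving group is a weak base: the lower the pKₐ of its conjugate acid, the more readily it departs.
CH₂=CHCH₂–N₂⁺ loses N₂: no meaningful conjugate acid; N₂ departs as an exceptionally stable neutral molecule
CH₂=CHCH₂–OTf loses OTf⁻: pKₐ(CF₃SO₃H (triflic acid)) ≈ -14
CH₂=CHCH₂–I loses I⁻: pKₐ(HI) ≈ -10
CH₂=CHCH₂–O(H)CH₃⁺ loses R'OH: pKₐ(R'OH₂⁺) ≈ -2.4
CH₂=CHCH₂–OC(O)CF₃ loses CF₃COO⁻: pKₐ(CF₃COOH) ≈ 0.2
CH₂=CHCH₂–OAc loses AcO⁻: pKₐ(CH₃COOH) ≈ 4.8

CH₂=CHCH₂–N₂⁺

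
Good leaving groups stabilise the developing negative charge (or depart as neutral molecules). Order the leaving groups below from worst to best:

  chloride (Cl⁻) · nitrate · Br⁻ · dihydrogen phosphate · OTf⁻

OTf⁻: pKₐ(CF₃SO₃H (triflic acid)) ≈ -14
Br⁻: pKₐ(HBr) ≈ -9 — weak base; good leaving group
chloride (Cl⁻): pKₐ(HCl) ≈ -7 — moderately weak base
nitrate: pKₐ(HNO₃) ≈ -1.3
dihydrogen phosphate: pKₐ(H₃PO₄) ≈ 2.1
Listed from poorest to best leaving group as asked.

dihydrogen phosphate < nitrate < chloride (Cl⁻) < Br⁻ < OTf⁻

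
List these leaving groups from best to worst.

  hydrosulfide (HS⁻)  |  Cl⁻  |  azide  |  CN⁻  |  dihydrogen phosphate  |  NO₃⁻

Rank by basicity of the departing species: weakest base leaves most easily.
Cl⁻: pKₐ(HCl) ≈ -7 — moderately weak base
NO₃⁻: pKₐ(HNO₃) ≈ -1.3
dihydrogen phosphate: pKₐ(H₃PO₄) ≈ 2.1 — moderate base; biological leaving group after further activation
azide: pKₐ(HN₃) ≈ 4.7
hydrosulfide (HS⁻): pKₐ(H₂S) ≈ 7
CN⁻: pKₐ(HCN) ≈ 9.2 — sp carbon stabilises the charge somewhat, but still a poor LG

Cl⁻ > NO₃⁻ > dihydrogen phosphate > azide > hydrosulfide (HS⁻) > CN⁻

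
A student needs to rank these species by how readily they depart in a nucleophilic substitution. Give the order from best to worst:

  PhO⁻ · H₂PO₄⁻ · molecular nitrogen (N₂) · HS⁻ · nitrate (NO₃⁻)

molecular nitrogen (N₂) > nitrate (NO₃⁻) > H₂PO₄⁻ > HS⁻ > PhO⁻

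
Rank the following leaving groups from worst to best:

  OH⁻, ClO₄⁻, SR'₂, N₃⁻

The more stable X⁻ (or X) is on its own — i.e. the weaker a base it is — the better a leaving group it makes.
ClO₄⁻: pKₐ(HClO₄) ≈ -10
SR'₂: pKₐ(R'₂SH⁺) ≈ -7 — neutral; leaves from a sulfonium salt (R–SR'₂⁺)
N₃⁻: pKₐ(HN₃) ≈ 4.7 — linear, resonance-stabilised
OH⁻: pKₐ(H₂O) ≈ 15.7 — strong base; essentially never leaves without prior activation
Listed from poorest to best leaving group as asked.

OH⁻ < N₃⁻ < SR'₂ < ClO₄⁻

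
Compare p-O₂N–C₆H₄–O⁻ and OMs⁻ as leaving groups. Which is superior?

OMs⁻

OMs⁻ is the better leaving group.
pKₐ(CH₃SO₃H (MsOH)) ≈ -1.9 versus pKₐ(p-nitrophenol) ≈ 7.2: OMs⁻ is the much weaker base.
Resonance-delocalised alkanesulfonate.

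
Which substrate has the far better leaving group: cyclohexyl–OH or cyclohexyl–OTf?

cyclohexyl–OTf

From cyclohexyl–OH the departing group would be OH⁻ (pKₐ(H₂O) ≈ 15.7). Strong base; essentially never leaves without prior activation.
From cyclohexyl–OTf the leaving group is OTf⁻ (pKₐ(CF₃SO₃H (triflic acid)) ≈ -14). Charge spread over three oxygens and a CF₃ group; the premier leaving group in synthesis.
(In practice cyclohexyl–OTf is made from cyclohexyl–OH by treatment with Tf₂O / 2,6-lutidine, converting the hydroxyl into a triflate.)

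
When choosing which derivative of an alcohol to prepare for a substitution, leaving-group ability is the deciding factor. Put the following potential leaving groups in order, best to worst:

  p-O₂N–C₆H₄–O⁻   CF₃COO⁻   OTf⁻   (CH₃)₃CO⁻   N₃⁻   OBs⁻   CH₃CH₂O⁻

OTf⁻ > OBs⁻ > CF₃COO⁻ > N₃⁻ > p-O₂N–C₆H₄–O⁻ > CH₃CH₂O⁻ > (CH₃)₃CO⁻

The more stable X⁻ (or X) is on its own — i.e. the weaker a base it is — the better a leaving group it makes.
OTf⁻: pKₐ(CF₃SO₃H (triflic acid)) ≈ -14 — charge spread over three oxygens and a CF₃ group; the premier leaving group in synthesis
OBs⁻: pKₐ(p-BrC₆H₄SO₃H) ≈ -2.8 — arenesulfonate with a p-bromo substituent
CF₃COO⁻: pKₐ(CF₃COOH) ≈ 0.2
N₃⁻: pKₐ(HN₃) ≈ 4.7
p-O₂N–C₆H₄–O⁻: pKₐ(p-nitrophenol) ≈ 7.2
CH₃CH₂O⁻: pKₐ(CH₃CH₂OH) ≈ 16
(CH₃)₃CO⁻: pKₐ(t-BuOH) ≈ 18 — bulky, strongly basic alkoxide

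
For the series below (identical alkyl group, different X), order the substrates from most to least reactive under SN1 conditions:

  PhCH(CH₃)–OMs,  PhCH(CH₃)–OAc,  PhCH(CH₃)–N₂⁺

PhCH(CH₃)–N₂⁺ > PhCH(CH₃)–OMs > PhCH(CH₃)–OAc

The skeletons are identical, so relative rate is governed entirely by leaving-group ability.
Rank by basicity of the departing species: weakest base leaves most easily.
PhCH(CH₃)–N₂⁺ loses N₂: no meaningful conjugate acid; N₂ departs as an exceptionally stable neutral molecule
PhCH(CH₃)–OMs loses OMs⁻: pKₐ(CH₃SO₃H (MsOH)) ≈ -1.9
PhCH(CH₃)–OAc loses AcO⁻: pKₐ(CH₃COOH) ≈ 4.8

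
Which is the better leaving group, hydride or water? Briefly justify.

water

water is the better leaving group.
pKₐ(H₃O⁺) ≈ -1.7 versus pKₐ(H₂) ≈ 36: water is the much weaker base.
Neutral; leaves from a protonated alcohol (R–OH₂⁺).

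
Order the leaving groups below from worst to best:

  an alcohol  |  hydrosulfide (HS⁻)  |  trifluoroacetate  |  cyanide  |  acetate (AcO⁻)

cyanide < hydrosulfide (HS⁻) < acetate (AcO⁻) < trifluoroacetate < an alcohol

an alcohol: pKₐ(R'OH₂⁺) ≈ -2.4
trifluoroacetate: pKₐ(CF₃COOH) ≈ 0.2
acetate (AcO⁻): pKₐ(CH₃COOH) ≈ 4.8
hydrosulfide (HS⁻): pKₐ(H₂S) ≈ 7
cyanide: pKₐ(HCN) ≈ 9.2
Reversing gives the worst-to-best order requested.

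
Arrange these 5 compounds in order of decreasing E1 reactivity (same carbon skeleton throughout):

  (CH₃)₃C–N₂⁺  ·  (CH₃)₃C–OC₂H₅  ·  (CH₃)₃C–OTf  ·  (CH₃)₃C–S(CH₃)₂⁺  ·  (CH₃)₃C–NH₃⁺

(CH₃)₃C–N₂⁺ > (CH₃)₃C–OTf > (CH₃)₃C–S(CH₃)₂⁺ > (CH₃)₃C–NH₃⁺ > (CH₃)₃C–OC₂H₅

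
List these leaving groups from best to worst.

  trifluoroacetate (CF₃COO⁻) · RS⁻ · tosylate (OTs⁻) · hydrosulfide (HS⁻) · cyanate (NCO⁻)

Leaving-group ability tracks the stability of the departed species; conjugate-acid pKₐ is the usual yardstick (lower pKₐ → better LG).
tosylate (OTs⁻): pKₐ(p-CH₃C₆H₄SO₃H (TsOH)) ≈ -2.8 — resonance-delocalised arenesulfonate
trifluoroacetate (CF₃COO⁻): pKₐ(CF₃COOH) ≈ 0.2 — strongly electron-withdrawing CF₃ stabilises the carboxylate
cyanate (NCO⁻): pKₐ(HOCN) ≈ 3.5
hydrosulfide (HS⁻): pKₐ(H₂S) ≈ 7 — larger and more polarisable than the oxygen analogue
RS⁻: pKₐ(RSH (a thiol)) ≈ 10.5

tosylate (OTs⁻) > trifluoroacetate (CF₃COO⁻) > cyanate (NCO⁻) > hydrosulfide (HS⁻) > RS⁻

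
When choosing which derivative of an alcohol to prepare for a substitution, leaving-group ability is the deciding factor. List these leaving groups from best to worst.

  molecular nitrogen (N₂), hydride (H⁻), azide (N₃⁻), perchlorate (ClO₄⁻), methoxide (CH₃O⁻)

molecular nitrogen (N₂) > perchlorate (ClO₄⁻) > azide (N₃⁻) > methoxide (CH₃O⁻) > hydride (H⁻)

A good leaving group is a weak base: the lower the pKₐ of its conjugate acid, the more readily it departs.
molecular nitrogen (N₂): no meaningful conjugate acid; N₂ departs as an exceptionally stable neutral molecule
perchlorate (ClO₄⁻): pKₐ(HClO₄) ≈ -10 — extremely weak base; rarely used for safety reasons
azide (N₃⁻): pKₐ(HN₃) ≈ 4.7
methoxide (CH₃O⁻): pKₐ(CH₃OH) ≈ 15.5 — strong base; alkoxides do not leave unassisted
hydride (H⁻): pKₐ(H₂) ≈ 36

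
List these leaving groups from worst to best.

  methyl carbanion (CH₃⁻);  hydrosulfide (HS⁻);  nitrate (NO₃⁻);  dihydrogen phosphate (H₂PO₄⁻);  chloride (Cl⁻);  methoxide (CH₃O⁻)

methyl carbanion (CH₃⁻) < methoxide (CH₃O⁻) < hydrosulfide (HS⁻) < dihydrogen phosphate (H₂PO₄⁻) < nitrate (NO₃⁻) < chloride (Cl⁻)

chloride (Cl⁻): pKₐ(HCl) ≈ -7
nitrate (NO₃⁻): pKₐ(HNO₃) ≈ -1.3 — resonance-delocalised over three oxygens
dihydrogen phosphate (H₂PO₄⁻): pKₐ(H₃PO₄) ≈ 2.1 — moderate base; biological leaving group after further activation
hydrosulfide (HS⁻): pKₐ(H₂S) ≈ 7 — larger and more polarisable than the oxygen analogue
methoxide (CH₃O⁻): pKₐ(CH₃OH) ≈ 15.5
methyl carbanion (CH₃⁻): pKₐ(CH₄) ≈ 48
Listed from poorest to best leaving group as asked.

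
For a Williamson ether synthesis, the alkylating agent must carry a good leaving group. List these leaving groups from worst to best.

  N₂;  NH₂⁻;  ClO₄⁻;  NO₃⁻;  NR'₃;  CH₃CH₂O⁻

Leaving-group ability tracks the stability of the departed species; conjugate-acid pKₐ is the usual yardstick (lower pKₐ → better LG).
N₂: no meaningful conjugate acid; N₂ departs as an exceptionally stable neutral molecule
ClO₄⁻: pKₐ(HClO₄) ≈ -10 — extremely weak base; rarely used for safety reasons
NO₃⁻: pKₐ(HNO₃) ≈ -1.3
NR'₃: pKₐ(R'₃NH⁺) ≈ 10.7
CH₃CH₂O⁻: pKₐ(CH₃CH₂OH) ≈ 16 — strong base; alkoxides do not leave unassisted
NH₂⁻: pKₐ(NH₃) ≈ 38 — extremely strong base; never a leaving group
The question asks for worst first, so the sequence is read in increasing leaving-group ability.

NH₂⁻ < CH₃CH₂O⁻ < NR'₃ < NO₃⁻ < ClO₄⁻ < N₂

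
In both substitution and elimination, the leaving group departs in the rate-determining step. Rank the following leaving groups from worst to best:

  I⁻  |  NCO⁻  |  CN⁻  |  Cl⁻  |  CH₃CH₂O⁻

A good leaving group is a weak base: the lower the pKₐ of its conjugate acid, the more readily it departs.
I⁻: pKₐ(HI) ≈ -10 — large, highly polarisable; very weak base
Cl⁻: pKₐ(HCl) ≈ -7 — moderately weak base
NCO⁻: pKₐ(HOCN) ≈ 3.5
CN⁻: pKₐ(HCN) ≈ 9.2 — sp carbon stabilises the charge somewhat, but still a poor LG
CH₃CH₂O⁻: pKₐ(CH₃CH₂OH) ≈ 16
Reversing gives the worst-to-best order requested.

CH₃CH₂O⁻ < CN⁻ < NCO⁻ < Cl⁻ < I⁻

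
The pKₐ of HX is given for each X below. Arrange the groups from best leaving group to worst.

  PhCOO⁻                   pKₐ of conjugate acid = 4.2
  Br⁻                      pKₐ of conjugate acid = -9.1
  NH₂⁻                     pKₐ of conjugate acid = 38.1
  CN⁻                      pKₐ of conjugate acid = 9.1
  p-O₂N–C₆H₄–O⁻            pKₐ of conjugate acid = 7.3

Br⁻ > PhCOO⁻ > p-O₂N–C₆H₄–O⁻ > CN⁻ > NH₂⁻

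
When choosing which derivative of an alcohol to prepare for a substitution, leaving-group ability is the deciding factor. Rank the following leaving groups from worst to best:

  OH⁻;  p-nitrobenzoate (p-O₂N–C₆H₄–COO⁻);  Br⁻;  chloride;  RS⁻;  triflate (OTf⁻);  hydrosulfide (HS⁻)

Rank by basicity of the departing species: weakest base leaves most easily.
triflate (OTf⁻): pKₐ(CF₃SO₃H (triflic acid)) ≈ -14
Br⁻: pKₐ(HBr) ≈ -9
chloride: pKₐ(HCl) ≈ -7
p-nitrobenzoate (p-O₂N–C₆H₄–COO⁻): pKₐ(p-nitrobenzoic acid) ≈ 3.4
hydrosulfide (HS⁻): pKₐ(H₂S) ≈ 7
RS⁻: pKₐ(RSH (a thiol)) ≈ 10.5
OH⁻: pKₐ(H₂O) ≈ 15.7
Listed from poorest to best leaving group as asked.

OH⁻ < RS⁻ < hydrosulfide (HS⁻) < p-nitrobenzoate (p-O₂N–C₆H₄–COO⁻) < chloride < Br⁻ < triflate (OTf⁻)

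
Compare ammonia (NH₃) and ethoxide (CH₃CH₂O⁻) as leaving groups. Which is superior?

ammonia (NH₃)

ammonia (NH₃) is the better leaving group.
pKₐ(NH₄⁺) ≈ 9.2 versus pKₐ(CH₃CH₂OH) ≈ 16: ammonia (NH₃) is the much weaker base.
Neutral but moderately basic; leaves from R–NH₃⁺.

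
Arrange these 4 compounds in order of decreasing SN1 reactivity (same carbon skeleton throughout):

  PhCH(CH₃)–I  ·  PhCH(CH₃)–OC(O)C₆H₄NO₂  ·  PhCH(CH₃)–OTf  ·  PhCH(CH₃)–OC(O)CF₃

Same R in every case — rank the leaving groups.
The more stable X⁻ (or X) is on its own — i.e. the weaker a base it is — the better a leaving group it makes.
PhCH(CH₃)–OTf loses OTf⁻: pKₐ(CF₃SO₃H (triflic acid)) ≈ -14
PhCH(CH₃)–I loses I⁻: pKₐ(HI) ≈ -10
PhCH(CH₃)–OC(O)CF₃ loses CF₃COO⁻: pKₐ(CF₃COOH) ≈ 0.2
PhCH(CH₃)–OC(O)C₆H₄NO₂ loses p-O₂N–C₆H₄–COO⁻: pKₐ(p-nitrobenzoic acid) ≈ 3.4

PhCH(CH₃)–OTf > PhCH(CH₃)–I > PhCH(CH₃)–OC(O)CF₃ > PhCH(CH₃)–OC(O)C₆H₄NO₂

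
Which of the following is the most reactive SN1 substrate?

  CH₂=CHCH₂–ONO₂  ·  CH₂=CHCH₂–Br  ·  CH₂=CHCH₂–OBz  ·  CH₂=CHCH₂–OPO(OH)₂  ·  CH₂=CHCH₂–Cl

CH₂=CHCH₂–Br

Identical carbon frameworks mean the comparison reduces to leaving-group quality.
The more stable X⁻ (or X) is on its own — i.e. the weaker a base it is — the better a leaving group it makes.
CH₂=CHCH₂–Br loses Br⁻: pKₐ(HBr) ≈ -9
CH₂=CHCH₂–Cl loses Cl⁻: pKₐ(HCl) ≈ -7
CH₂=CHCH₂–ONO₂ loses NO₃⁻: pKₐ(HNO₃) ≈ -1.3
CH₂=CHCH₂–OPO(OH)₂ loses H₂PO₄⁻: pKₐ(H₃PO₄) ≈ 2.1
CH₂=CHCH₂–OBz loses PhCOO⁻: pKₐ(C₆H₅COOH) ≈ 4.2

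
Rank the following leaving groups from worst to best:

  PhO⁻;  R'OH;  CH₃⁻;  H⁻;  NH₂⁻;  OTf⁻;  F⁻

Rank by basicity of the departing species: weakest base leaves most easily.
OTf⁻: pKₐ(CF₃SO₃H (triflic acid)) ≈ -14
R'OH: pKₐ(R'OH₂⁺) ≈ -2.4
F⁻: pKₐ(HF) ≈ 3.2
PhO⁻: pKₐ(C₆H₅OH (phenol)) ≈ 10
H⁻: pKₐ(H₂) ≈ 36
NH₂⁻: pKₐ(NH₃) ≈ 38
CH₃⁻: pKₐ(CH₄) ≈ 48
Reversing gives the worst-to-best order requested.

CH₃⁻ < NH₂⁻ < H⁻ < PhO⁻ < F⁻ < R'OH < OTf⁻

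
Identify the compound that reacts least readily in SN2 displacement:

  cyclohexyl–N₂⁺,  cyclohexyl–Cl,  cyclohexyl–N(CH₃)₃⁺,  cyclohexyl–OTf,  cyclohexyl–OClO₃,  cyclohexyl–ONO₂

cyclohexyl–N(CH₃)₃⁺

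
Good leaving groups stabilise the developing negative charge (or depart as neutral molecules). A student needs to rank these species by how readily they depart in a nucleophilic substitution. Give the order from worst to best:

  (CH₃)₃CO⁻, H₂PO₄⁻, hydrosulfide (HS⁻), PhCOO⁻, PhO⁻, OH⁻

(CH₃)₃CO⁻ < OH⁻ < PhO⁻ < hydrosulfide (HS⁻) < PhCOO⁻ < H₂PO₄⁻

A good leaving group is a weak base: the lower the pKₐ of its conjugate acid, the more readily it departs.
H₂PO₄⁻: pKₐ(H₃PO₄) ≈ 2.1 — moderate base; biological leaving group after further activation
PhCOO⁻: pKₐ(C₆H₅COOH) ≈ 4.2
hydrosulfide (HS⁻): pKₐ(H₂S) ≈ 7 — larger and more polarisable than the oxygen analogue
PhO⁻: pKₐ(C₆H₅OH (phenol)) ≈ 10
OH⁻: pKₐ(H₂O) ≈ 15.7 — strong base; essentially never leaves without prior activation
(CH₃)₃CO⁻: pKₐ(t-BuOH) ≈ 18 — bulky, strongly basic alkoxide
Listed from poorest to best leaving group as asked.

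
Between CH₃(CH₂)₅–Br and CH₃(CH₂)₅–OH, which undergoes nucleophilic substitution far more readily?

From CH₃(CH₂)₅–OH the departing group would be OH⁻ (pKₐ(H₂O) ≈ 15.7). Strong base; essentially never leaves without prior activation.
From CH₃(CH₂)₅–Br the leaving group is Br⁻ (pKₐ(HBr) ≈ -9). Weak base; good leaving group.
(In practice CH₃(CH₂)₅–Br is made from CH₃(CH₂)₅–OH by treatment with PBr₃, replacing the hydroxyl with bromide.)

CH₃(CH₂)₅–Br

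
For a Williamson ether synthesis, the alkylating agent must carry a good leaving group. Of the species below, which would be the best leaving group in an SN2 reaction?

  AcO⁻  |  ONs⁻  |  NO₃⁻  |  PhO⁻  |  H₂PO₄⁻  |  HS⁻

ONs⁻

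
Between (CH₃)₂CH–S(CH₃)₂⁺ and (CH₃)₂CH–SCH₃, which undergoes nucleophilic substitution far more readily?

(CH₃)₂CH–S(CH₃)₂⁺

From (CH₃)₂CH–SCH₃ the departing group would be RS⁻ (pKₐ(RSH (a thiol)) ≈ 10.5). Moderately basic; rarely leaves without activation.
From (CH₃)₂CH–S(CH₃)₂⁺ the leaving group is SR'₂ (pKₐ(R'₂SH⁺) ≈ -7). Neutral; leaves from a sulfonium salt (R–SR'₂⁺).
(In practice (CH₃)₂CH–S(CH₃)₂⁺ is made from (CH₃)₂CH–SCH₃ by S-methylation with CH₃I, allowing neutral dimethyl sulfide, rather than methanethiolate, to depart.)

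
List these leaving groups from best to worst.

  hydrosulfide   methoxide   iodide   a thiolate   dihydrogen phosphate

Leaving-group ability tracks the stability of the departed species; conjugate-acid pKₐ is the usual yardstick (lower pKₐ → better LG).
iodide: pKₐ(HI) ≈ -10
dihydrogen phosphate: pKₐ(H₃PO₄) ≈ 2.1 — moderate base; biological leaving group after further activation
hydrosulfide: pKₐ(H₂S) ≈ 7 — larger and more polarisable than the oxygen analogue
a thiolate: pKₐ(RSH (a thiol)) ≈ 10.5
methoxide: pKₐ(CH₃OH) ≈ 15.5 — strong base; alkoxides do not leave unassisted

iodide > dihydrogen phosphate > hydrosulfide > a thiolate > methoxide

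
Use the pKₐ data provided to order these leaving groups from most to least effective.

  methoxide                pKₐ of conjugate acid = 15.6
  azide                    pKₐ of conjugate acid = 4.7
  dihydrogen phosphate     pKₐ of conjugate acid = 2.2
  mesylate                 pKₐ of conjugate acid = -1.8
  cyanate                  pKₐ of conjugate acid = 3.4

Lower conjugate-acid pKₐ ⇒ weaker base ⇒ better leaving group.
Sorting by the given values: mesylate (-1.8), dihydrogen phosphate (2.2), cyanate (3.4), azide (4.7), methoxide (15.6).

mesylate > dihydrogen phosphate > cyanate > azide > methoxide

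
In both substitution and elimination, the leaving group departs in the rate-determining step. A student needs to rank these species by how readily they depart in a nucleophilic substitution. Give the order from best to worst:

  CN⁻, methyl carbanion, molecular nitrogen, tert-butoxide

Rank by basicity of the departing species: weakest base leaves most easily.
molecular nitrogen: no meaningful conjugate acid; N₂ departs as an exceptionally stable neutral molecule
CN⁻: pKₐ(HCN) ≈ 9.2 — sp carbon stabilises the charge somewhat, but still a poor LG
tert-butoxide: pKₐ(t-BuOH) ≈ 18
methyl carbanion: pKₐ(CH₄) ≈ 48

molecular nitrogen > CN⁻ > tert-butoxide > methyl carbanion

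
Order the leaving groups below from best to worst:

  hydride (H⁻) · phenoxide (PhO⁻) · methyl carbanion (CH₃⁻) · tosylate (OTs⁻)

The more stable X⁻ (or X) is on its own — i.e. the weaker a base it is — the better a leaving group it makes.
tosylate (OTs⁻): pKₐ(p-CH₃C₆H₄SO₃H (TsOH)) ≈ -2.8 — resonance-delocalised arenesulfonate
phenoxide (PhO⁻): pKₐ(C₆H₅OH (phenol)) ≈ 10
hydride (H⁻): pKₐ(H₂) ≈ 36
methyl carbanion (CH₃⁻): pKₐ(CH₄) ≈ 48

tosylate (OTs⁻) > phenoxide (PhO⁻) > hydride (H⁻) > methyl carbanion (CH₃⁻)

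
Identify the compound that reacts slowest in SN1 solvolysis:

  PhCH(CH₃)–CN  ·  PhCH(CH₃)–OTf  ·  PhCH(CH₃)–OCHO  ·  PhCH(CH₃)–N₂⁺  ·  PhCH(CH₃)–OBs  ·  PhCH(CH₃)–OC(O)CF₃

With the same alkyl group throughout, only the leaving group differentiates the rates.
Leaving-group ability tracks the stability of the departed species; conjugate-acid pKₐ is the usual yardstick (lower pKₐ → better LG).
PhCH(CH₃)–N₂⁺ loses N₂: no meaningful conjugate acid; N₂ departs as an exceptionally stable neutral molecule
PhCH(CH₃)–OTf loses OTf⁻: pKₐ(CF₃SO₃H (triflic acid)) ≈ -14
PhCH(CH₃)–OBs loses OBs⁻: pKₐ(p-BrC₆H₄SO₃H) ≈ -2.8
PhCH(CH₃)–OC(O)CF₃ loses CF₃COO⁻: pKₐ(CF₃COOH) ≈ 0.2
PhCH(CH₃)–OCHO loses HCOO⁻: pKₐ(HCOOH) ≈ 3.8
PhCH(CH₃)–CN loses CN⁻: pKₐ(HCN) ≈ 9.2

PhCH(CH₃)–CN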